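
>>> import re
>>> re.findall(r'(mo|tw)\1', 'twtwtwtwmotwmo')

['tw', 'tw']

`\1` has to match the exact text group 1 already captured.
Matches: at [0:4] match 'twtw', group 1 = 'tw'; at [4:8] match 'twtw', group 1 = 'tw'.
Because there's exactly one group, `findall` drops the full match and keeps group 1 from each hit.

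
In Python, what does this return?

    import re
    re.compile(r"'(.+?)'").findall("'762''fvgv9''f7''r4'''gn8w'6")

With the lazy modifier that quantifier settles for the fewest repetitions that let the rest of the pattern succeed (the atoms after it are unaffected and can still be greedy).
Scanning left to right: at [0:5] match "'762'", group 1 = '762'; at [5:12] match "'fvgv9'", group 1 = 'fvgv9'; at [12:16] match "'f7'", group 1 = 'f7'; at [16:20] match "'r4'", group 1 = 'r4'; at [20:27] match "''gn8w'", group 1 = "'gn8w".
`findall` collects group 1 from each match (5 total).

['762', 'fvgv9', 'f7', 'r4', "'gn8w"]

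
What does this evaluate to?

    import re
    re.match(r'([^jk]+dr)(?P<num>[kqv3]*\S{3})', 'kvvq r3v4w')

None

This matches one or more of any character except [jk], then the literal 'dr' (captured); then zero or more of one of [kqv3], then exactly 3 of a non-whitespace character (captured as 'num').
`re.match` won't scan ahead — the pattern has to work from the very first character.
Here position 0 doesn't satisfy it, so the call returns None.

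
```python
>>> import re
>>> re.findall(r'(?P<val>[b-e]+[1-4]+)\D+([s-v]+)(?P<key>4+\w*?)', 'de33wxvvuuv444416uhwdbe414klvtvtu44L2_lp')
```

[('de33', 'v', '4444'), ('dbe414', 'u', '44')]

Pattern: one or more of a character in [b-e], then one or more of a character in [1-4] (captured as 'val'); then one or more of a non-digit; then one or more of a character in [s-v] (captured); then one or more of the literal '4', then zero or more of a word character (lazy) (captured as 'key').
Matches: at [0:15] match 'de33wxvvuuv4444', groups = ('de33', 'v', '4444'); at [20:35] match 'dbe414klvtvtu44', groups = ('dbe414', 'u', '44').
3 groups means each result is a tuple of 3 captured strings — 2 here.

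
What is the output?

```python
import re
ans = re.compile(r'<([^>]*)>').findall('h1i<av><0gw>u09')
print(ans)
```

Matches: at [3:7] match '<av>', group 1 = 'av'; at [7:12] match '<0gw>', group 1 = '0gw'.
With a single group, `findall` returns only what that group captured — 2 items.

['av', '0gw']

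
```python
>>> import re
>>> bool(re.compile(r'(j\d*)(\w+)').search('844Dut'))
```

False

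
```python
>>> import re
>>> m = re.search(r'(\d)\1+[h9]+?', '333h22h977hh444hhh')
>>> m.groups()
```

('3',)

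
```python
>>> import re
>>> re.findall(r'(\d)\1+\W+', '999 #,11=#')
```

['9', '1']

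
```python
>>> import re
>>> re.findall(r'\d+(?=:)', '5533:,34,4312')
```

['5533']

The positive lookaround only admits positions where the adjacent text matches; those characters stay outside the span.
Walking the string: at [0:4] → '5533'.
Since nothing is captured, `findall` lists the 1 matched substring directly.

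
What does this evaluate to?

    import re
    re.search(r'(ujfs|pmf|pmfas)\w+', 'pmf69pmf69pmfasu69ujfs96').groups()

('pmf',)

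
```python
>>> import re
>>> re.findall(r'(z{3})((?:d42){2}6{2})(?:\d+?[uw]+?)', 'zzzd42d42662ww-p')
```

[('zzz', 'd42d4266')]

2 groups means the one result is a tuple of 2 captured strings — 1 here.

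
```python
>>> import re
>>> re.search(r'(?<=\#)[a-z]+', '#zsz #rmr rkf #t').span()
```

The `(?=…)`/`(?<=…)` assertion just peeks at neighbouring text; it doesn't advance the match position.
`search` walks the string left to right and returns the first match it finds.
The match spans [1:4] → 'zsz'.

(1, 4)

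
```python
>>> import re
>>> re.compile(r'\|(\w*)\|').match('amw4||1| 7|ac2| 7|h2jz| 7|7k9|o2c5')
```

None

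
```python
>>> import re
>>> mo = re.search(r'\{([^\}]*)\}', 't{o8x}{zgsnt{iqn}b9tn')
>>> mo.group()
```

'{o8x}'

The match spans [1:6] → '{o8x}'.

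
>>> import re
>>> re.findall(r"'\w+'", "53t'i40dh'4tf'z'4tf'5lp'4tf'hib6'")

Walking the string: at [3:10] → "'i40dh'"; at [13:16] → "'z'"; at [19:24] → "'5lp'"; at [27:33] → "'hib6'".
Since nothing is captured, `findall` lists the 4 matched substrings directly.

["'i40dh'", "'z'", "'5lp'", "'hib6'"]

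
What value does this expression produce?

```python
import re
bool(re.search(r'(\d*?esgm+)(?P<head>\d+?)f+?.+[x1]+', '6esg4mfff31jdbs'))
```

False

The pattern matches zero or more of a digit (lazy), then the literal 'esg', then one or more of a literal 'm' (captured); then one or more of a digit (lazy) (captured as 'head'); then one or more of a literal 'f' (lazy); then one or more of any character; then one or more of one of [x1].
`re.search` scans for the first position where the pattern succeeds.
Here no position works, so the call returns None, and `bool(None)` is False.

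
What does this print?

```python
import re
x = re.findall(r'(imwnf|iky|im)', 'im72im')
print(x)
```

['im', 'im']

With a single group, `findall` returns only what that group captured — 2 items.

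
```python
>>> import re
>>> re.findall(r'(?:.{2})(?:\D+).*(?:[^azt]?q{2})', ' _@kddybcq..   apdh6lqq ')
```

[' _@kddybcq..   apdh6lqq']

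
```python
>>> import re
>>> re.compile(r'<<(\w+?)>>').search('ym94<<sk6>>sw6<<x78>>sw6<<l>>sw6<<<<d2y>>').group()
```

'<<sk6>>'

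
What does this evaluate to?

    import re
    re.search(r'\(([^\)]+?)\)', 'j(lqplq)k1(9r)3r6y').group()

The match spans [1:8] → '(lqplq)'.

'(lqplq)'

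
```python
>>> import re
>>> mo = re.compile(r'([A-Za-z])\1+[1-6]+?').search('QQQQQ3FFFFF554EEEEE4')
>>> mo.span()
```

(0, 6)

`\1` is not a pattern — it's the concrete string captured by group 1, re-applied verbatim.
The match spans [0:6] → 'QQQQQ3'.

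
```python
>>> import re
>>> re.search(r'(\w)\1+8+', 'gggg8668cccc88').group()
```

'gggg8'

The backreference `\1` re-matches whatever the first group consumed, character for character.
The match spans [0:5] → 'gggg8'.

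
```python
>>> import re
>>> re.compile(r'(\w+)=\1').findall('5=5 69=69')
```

A backreference is literal: `\1` must see the identical characters the first group matched.
Scanning left to right: at [0:3] match '5=5', group 1 = '5'; at [4:9] match '69=69', group 1 = '69'.
`findall` collects group 1 from each match (2 total).

['5', '69']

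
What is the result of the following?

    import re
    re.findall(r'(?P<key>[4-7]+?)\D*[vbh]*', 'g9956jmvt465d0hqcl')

['5', '6', '4', '6', '5']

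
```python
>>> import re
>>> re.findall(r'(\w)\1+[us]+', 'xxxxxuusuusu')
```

`\1` has to match the exact text group 1 already captured.
Matches: at [0:12] match 'xxxxxuusuusu', group 1 = 'x'.
With a single group, `findall` returns only what that group captured — 1 item.

['x']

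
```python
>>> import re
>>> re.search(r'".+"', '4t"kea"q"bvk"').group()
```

The match spans [2:13] → '"kea"q"bvk"'.

'"kea"q"bvk"'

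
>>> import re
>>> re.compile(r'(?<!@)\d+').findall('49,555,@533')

['49', '555', '33']

`(?!…)`/`(?<!…)` only lets a position through if the neighbouring text does NOT match; no characters are consumed.
Walking the string: at [0:2] → '49'; at [3:6] → '555'; at [9:11] → '33'.
Since nothing is captured, `findall` lists the 3 matched substrings directly.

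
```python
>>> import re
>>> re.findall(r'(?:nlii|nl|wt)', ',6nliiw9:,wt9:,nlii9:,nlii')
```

['nlii', 'wt', 'nlii', 'nlii']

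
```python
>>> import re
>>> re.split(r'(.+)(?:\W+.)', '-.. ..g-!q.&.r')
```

['', '-.. ..g-!q.&', '']

This matches one or more of any character (captured); then one or more of a non-word character, then any character (non-capturing group).
Matches to split on: at [0:14] → '-.. ..g-!q.&.r'.
Because the pattern has a capturing group, `split` also inserts each captured text between the pieces.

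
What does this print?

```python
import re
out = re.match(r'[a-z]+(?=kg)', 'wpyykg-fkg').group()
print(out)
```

wpyy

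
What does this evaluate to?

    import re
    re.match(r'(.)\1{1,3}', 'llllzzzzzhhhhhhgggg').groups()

('l',)

`\1` has to match the exact text group 1 already captured.
`re.match` only tries the pattern at the start of the string.
The match spans [0:4] → 'llll'.
Captured: group 1 = 'l'.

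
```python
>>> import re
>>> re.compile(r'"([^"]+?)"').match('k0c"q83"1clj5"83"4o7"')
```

None

With `match`, the pattern is implicitly anchored at the beginning.
Here the pattern fails at index 0, so the call returns None.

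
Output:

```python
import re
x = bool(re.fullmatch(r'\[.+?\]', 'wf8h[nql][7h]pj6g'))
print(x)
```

`fullmatch` succeeds only if the pattern covers the string from start to end.
Here the pattern can't cover the whole string, so the call returns None, and `bool(None)` is False.

False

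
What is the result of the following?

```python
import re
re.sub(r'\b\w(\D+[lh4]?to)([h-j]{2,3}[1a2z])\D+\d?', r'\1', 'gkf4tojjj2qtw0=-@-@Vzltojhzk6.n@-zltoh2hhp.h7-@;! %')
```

'kf4to=-@-@zlto.n@-zltoh2hhp.h7-@;! %'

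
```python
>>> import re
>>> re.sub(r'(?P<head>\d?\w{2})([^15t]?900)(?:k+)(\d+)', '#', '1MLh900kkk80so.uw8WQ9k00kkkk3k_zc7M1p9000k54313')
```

'#so.uw8WQ9k00kkkk3k_zc7M1p9000k54313'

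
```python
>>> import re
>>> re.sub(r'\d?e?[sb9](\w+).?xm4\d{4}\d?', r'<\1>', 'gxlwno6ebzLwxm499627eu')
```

The pattern matches optionally a digit, then optionally a literal 'e', then one of [sb9]; then one or more of a word character (captured); then optionally any character, then the literal 'xm4'; then exactly 4 of a digit, then optionally a digit.
Matches: at [6:20] → '6ebzLwxm499627'.
Each match is replaced using the text its own group 1 captured.

'gxlwno<zLw>eu'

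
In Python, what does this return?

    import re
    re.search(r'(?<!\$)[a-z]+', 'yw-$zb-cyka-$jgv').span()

(0, 2)

The negative lookaround is zero-width — it rules out positions where the adjacent text would match, without consuming anything.
`search` walks the string left to right and returns the first match it finds.
The match spans [0:2] → 'yw'.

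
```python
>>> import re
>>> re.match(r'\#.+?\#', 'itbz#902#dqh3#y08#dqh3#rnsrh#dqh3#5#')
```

None

`re.match` only tries the pattern at the start of the string.
Here the string doesn't start with a match, so the call returns None.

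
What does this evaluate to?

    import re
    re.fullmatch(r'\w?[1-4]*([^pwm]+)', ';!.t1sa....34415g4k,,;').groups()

(';!.t1sa....34415g4k,,;',)

This matches optionally a word character, then zero or more of a character in [1-4]; then one or more of any character except [pwm] (captured).
`fullmatch` succeeds only if the pattern covers the string from start to end.
The match spans [0:22] → ';!.t1sa....34415g4k,,;'.
Captured: group 1 = ';!.t1sa....34415g4k,,;'.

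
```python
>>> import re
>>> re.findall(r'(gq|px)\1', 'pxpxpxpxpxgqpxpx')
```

['px', 'px', 'px']

After group 1 captures some text, `\1` only succeeds where that same text appears again.
With a single group, `findall` returns only what that group captured — 3 items.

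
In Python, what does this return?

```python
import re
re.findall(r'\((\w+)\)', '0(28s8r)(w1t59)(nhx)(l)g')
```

Scanning left to right: at [1:8] match '(28s8r)', group 1 = '28s8r'; at [8:15] match '(w1t59)', group 1 = 'w1t59'; at [15:20] match '(nhx)', group 1 = 'nhx'; at [20:23] match '(l)', group 1 = 'l'.
With a single group, `findall` returns only what that group captured — 4 items.

['28s8r', 'w1t59', 'nhx', 'l']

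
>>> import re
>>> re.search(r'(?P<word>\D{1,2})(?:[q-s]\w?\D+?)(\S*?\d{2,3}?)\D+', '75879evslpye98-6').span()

(5, 15)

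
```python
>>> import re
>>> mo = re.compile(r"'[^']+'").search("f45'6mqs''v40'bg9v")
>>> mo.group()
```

"'6mqs'"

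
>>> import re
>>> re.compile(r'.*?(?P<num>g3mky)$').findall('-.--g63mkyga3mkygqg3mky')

['g3mky']

This matches zero or more of any character (lazy); then the literal 'g3', then the literal 'mky' (captured as 'num'); then anchored at the end.
Scanning left to right: at [0:23] match '-.--g63mkyga3mkygqg3mky', group 1 = 'g3mky'.
One capturing group, so `findall` returns just the captured substring from the one match — 1 in all.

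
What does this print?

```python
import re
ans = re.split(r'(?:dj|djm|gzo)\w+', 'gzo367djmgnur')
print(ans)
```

Splitting on the pattern gives 2 pieces.

['', '']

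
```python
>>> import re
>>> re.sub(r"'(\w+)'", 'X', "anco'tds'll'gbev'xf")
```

'ancoXllXxf'

`sub` substitutes 'X' at each match site.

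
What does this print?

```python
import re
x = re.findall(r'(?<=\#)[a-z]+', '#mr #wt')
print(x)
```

['mr', 'wt']

Because the assertion is zero-width, the text it checks is not consumed and won't appear in the result.
`findall` yields the raw match text (2 of them) because the pattern has no groups.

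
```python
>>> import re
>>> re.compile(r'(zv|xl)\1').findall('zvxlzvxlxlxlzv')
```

['xl']

`\1` is not a pattern — it's the concrete string captured by group 1, re-applied verbatim.
`findall` collects group 1 from the one match (1 total).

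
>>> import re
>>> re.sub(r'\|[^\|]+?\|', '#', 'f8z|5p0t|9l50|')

'f8z#9l50|'

Matches: at [3:9] → '|5p0t|'.
Every occurrence is swapped for '#'.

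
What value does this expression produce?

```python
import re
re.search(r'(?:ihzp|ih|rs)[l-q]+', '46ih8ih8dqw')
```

None

`re.search` tries every starting position until one works.
Here the pattern never matches, so the call returns None.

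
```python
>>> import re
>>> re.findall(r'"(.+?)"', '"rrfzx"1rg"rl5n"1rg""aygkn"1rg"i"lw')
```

['rrfzx', 'rl5n', '"aygkn', 'i']

Scanning left to right: at [0:7] match '"rrfzx"', group 1 = 'rrfzx'; at [10:16] match '"rl5n"', group 1 = 'rl5n'; at [19:27] match '""aygkn"', group 1 = '"aygkn'; at [30:33] match '"i"', group 1 = 'i'.
With a single group, `findall` returns only what that group captured — 4 items.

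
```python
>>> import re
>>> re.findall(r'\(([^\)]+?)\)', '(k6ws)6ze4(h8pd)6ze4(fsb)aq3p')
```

['k6ws', 'h8pd', 'fsb']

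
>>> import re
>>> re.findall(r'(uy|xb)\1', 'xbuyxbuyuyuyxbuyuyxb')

A backreference is literal: `\1` must see the identical characters the first group matched.
Scanning left to right: at [6:10] match 'uyuy', group 1 = 'uy'; at [14:18] match 'uyuy', group 1 = 'uy'.
`findall` collects group 1 from each match (2 total).

['uy', 'uy']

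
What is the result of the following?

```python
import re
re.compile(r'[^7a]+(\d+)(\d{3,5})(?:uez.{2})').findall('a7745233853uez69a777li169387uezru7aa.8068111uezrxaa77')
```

This matches one or more of any character except [7a]; then one or more of a digit (captured); then 3 to 5 of a digit (captured); then the literal 'uez', then exactly 2 of any character (non-capturing group).
Walking the string: at [3:16] match '45233853uez69', groups = ('3', '853'); at [20:33] match 'li169387uezru', groups = ('9', '387'); at [36:49] match '.8068111uezrx', groups = ('8', '111').
`findall` packs the 2 group values into a tuple for every match.

[('3', '853'), ('9', '387'), ('8', '111')]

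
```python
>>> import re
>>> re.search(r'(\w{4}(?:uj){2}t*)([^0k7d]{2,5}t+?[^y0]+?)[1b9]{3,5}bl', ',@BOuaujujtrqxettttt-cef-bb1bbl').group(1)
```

The match spans [2:31] → 'BOuaujujtrqxettttt-cef-bb1bbl'.
Captured: group 1 = 'BOuaujujt', group 2 = 'rqxettttt-cef-'.

'BOuaujujt'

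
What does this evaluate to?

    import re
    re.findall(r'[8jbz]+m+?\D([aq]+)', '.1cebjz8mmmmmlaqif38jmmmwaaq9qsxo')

['aq', 'aaq']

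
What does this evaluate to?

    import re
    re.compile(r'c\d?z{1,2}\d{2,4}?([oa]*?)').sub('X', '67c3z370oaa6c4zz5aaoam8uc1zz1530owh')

The pattern matches the literal 'c', then optionally a digit, then 1 to 2 of a literal 'z'; then 2 to 4 of a digit (lazy); then zero or more of one of [oa] (lazy) (captured).
Because the quantifier is non-greedy, it stops expanding at the earliest point where the rest of the pattern can succeed.
Matches: at [2:7] → 'c3z37'; at [24:30] → 'c1zz15'.
Each match is replaced by 'X'.

'67X0oaa6c4zz5aaoam8uX30owh'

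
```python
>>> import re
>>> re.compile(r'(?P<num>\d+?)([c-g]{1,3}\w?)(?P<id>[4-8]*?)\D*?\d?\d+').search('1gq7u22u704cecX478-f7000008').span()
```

(0, 4)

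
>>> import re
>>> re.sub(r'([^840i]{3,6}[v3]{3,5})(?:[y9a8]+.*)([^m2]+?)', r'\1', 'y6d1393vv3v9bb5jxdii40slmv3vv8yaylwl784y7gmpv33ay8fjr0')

This matches 3 to 6 of any character except [840i], then 3 to 5 of one of [v3] (captured); then one or more of one of [y9a8], then zero or more of any character (non-capturing group); then one or more of any character except [m2] (lazy) (captured).
Matches: at [0:54] → 'y6d1393vv3v9bb5jxdii40slmv3vv8yaylwl784y7gmpv33ay8fjr0'.
`\1` in the replacement pulls in group 1's text for each match.

'y6d1393vv3v'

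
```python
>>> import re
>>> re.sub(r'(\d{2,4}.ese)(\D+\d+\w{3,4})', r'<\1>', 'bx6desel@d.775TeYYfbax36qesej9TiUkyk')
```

'bx6desel@d.775TeYYfbax<36qese>yk'

This matches 2 to 4 of a digit, then any character, then the literal 'ese' (captured); then one or more of a non-digit, then one or more of a digit, then 3 to 4 of a word character (captured).
Matches: at [22:34] → '36qesej9TiUk'.
`\1` in the replacement pulls in group 1's text for each match.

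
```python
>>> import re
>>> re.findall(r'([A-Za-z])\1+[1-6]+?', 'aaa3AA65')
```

['a', 'A']

`\1` is not a pattern — it's the concrete string captured by group 1, re-applied verbatim.
`findall` collects group 1 from each match (2 total).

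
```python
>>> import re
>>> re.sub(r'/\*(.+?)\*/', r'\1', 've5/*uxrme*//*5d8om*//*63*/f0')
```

A non-greedy quantifier consumes as few characters as it can — just enough that the remainder of the pattern still matches from where it stops; whatever follows it matches normally.
Matches: at [3:12] → '/*uxrme*/'; at [12:21] → '/*5d8om*/'; at [21:27] → '/*63*/'.
The replacement refers to a captured group, so each match is rewritten using its own captured text.

've5uxrme5d8om63f0'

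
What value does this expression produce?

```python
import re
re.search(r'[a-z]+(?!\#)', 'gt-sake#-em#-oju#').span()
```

(0, 2)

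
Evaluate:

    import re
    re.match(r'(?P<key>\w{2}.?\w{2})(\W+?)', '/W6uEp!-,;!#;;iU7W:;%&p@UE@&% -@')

None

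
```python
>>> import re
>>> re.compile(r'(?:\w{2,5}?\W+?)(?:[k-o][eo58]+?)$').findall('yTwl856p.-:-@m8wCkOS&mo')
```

['wCkOS&mo']

With no groups in the pattern, `findall` gives back each whole match — 1 here.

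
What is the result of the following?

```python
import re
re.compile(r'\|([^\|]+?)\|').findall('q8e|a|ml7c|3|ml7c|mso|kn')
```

['a', '3', 'mso']

Matches: at [3:6] match '|a|', group 1 = 'a'; at [10:13] match '|3|', group 1 = '3'; at [17:22] match '|mso|', group 1 = 'mso'.
Because there's exactly one group, `findall` drops the full match and keeps group 1 from each hit.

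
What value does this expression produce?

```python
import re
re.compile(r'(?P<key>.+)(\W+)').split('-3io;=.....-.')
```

The pattern matches one or more of any character (captured as 'key'); then one or more of a non-word character (captured).
Matches to split on: at [0:13] → '-3io;=.....-.'.
The group in the pattern means `split` returns the separators' captures alongside the pieces.

['', '-3io;=.....-', '.', '']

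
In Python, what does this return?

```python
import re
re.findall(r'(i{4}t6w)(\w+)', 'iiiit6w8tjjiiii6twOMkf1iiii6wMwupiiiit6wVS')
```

[('iiiit6w', '8tjjiiii6twOMkf1iiii6wMwupiiiit6wVS')]

With 2 capturing groups, `findall` returns a 2-tuple per match.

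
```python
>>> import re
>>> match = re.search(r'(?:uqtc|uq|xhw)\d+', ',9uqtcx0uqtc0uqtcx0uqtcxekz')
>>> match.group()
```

`search` walks the string left to right and returns the first match it finds.
The match spans [8:13] → 'uqtc0'.

'uqtc0'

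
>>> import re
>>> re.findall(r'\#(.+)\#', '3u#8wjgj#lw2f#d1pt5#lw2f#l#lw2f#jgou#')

['8wjgj#lw2f#d1pt5#lw2f#l#lw2f#jgou']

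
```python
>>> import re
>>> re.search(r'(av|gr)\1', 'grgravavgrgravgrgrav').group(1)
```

The match spans [0:4] → 'grgr'.
Captured: group 1 = 'gr'.

'gr'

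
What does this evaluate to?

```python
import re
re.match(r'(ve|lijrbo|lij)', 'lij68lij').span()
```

`re.match` won't scan ahead — the pattern has to work from the very first character.
The match spans [0:3] → 'lij'.
Captured: group 1 = 'lij'.

(0, 3)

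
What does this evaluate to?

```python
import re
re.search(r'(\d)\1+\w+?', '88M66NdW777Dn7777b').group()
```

After group 1 captures some text, `\1` only succeeds where that same text appears again.
The match spans [0:3] → '88M'.

'88M'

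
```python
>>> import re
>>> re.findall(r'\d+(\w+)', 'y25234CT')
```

['CT']

With a single group, `findall` returns only what that group captured — 1 item.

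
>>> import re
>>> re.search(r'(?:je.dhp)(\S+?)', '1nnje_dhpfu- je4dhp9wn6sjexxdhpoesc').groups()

('f',)

The match spans [3:10] → 'je_dhpf'.
Captured: group 1 = 'f'.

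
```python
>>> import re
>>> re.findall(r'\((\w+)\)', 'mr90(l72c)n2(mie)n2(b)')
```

['l72c', 'mie', 'b']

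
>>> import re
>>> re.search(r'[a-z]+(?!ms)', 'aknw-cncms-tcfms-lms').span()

(0, 4)

A negative assertion filters positions out without eating any characters.
`search` walks the string left to right and returns the first match it finds.
The match spans [0:4] → 'aknw'.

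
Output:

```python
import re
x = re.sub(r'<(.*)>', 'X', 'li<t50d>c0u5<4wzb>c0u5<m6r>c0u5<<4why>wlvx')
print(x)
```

liXwlvx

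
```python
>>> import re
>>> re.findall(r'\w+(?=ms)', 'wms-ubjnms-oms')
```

['w', 'ubjn', 'o']

The `(?=…)`/`(?<=…)` assertion just peeks at neighbouring text; it doesn't advance the match position.
Matches: at [0:1] → 'w'; at [4:8] → 'ubjn'; at [11:12] → 'o'.
Since nothing is captured, `findall` lists the 3 matched substrings directly.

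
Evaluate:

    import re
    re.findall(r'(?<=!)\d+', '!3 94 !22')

['3', '22']

Lookahead/lookbehind check context without consuming it, so the matched span excludes the asserted characters.
Walking the string: at [1:2] → '3'; at [7:9] → '22'.
No capturing groups, so `findall` returns the 2 full match strings.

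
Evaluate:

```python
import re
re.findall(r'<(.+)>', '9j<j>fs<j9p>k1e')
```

Matches: at [2:12] match '<j>fs<j9p>', group 1 = 'j>fs<j9p'.
One capturing group, so `findall` returns just the captured substring from the one match — 1 in all.

['j>fs<j9p']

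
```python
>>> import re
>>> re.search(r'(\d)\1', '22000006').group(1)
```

After group 1 captures some text, `\1` only succeeds where that same text appears again.
Unlike `match`, `search` isn't anchored — it looks for the pattern anywhere in the string.
The match spans [0:2] → '22'.
Captured: group 1 = '2'.

'2'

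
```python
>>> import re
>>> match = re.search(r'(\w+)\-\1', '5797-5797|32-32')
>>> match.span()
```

(0, 9)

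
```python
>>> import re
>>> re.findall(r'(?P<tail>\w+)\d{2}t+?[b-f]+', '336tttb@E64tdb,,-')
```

['3', 'E']

Pattern: one or more of a word character (captured as 'tail'); then exactly 2 of a digit, then one or more of the literal 't' (lazy); then one or more of a character in [b-f].
Scanning left to right: at [0:7] match '336tttb', group 1 = '3'; at [8:14] match 'E64tdb', group 1 = 'E'.
`findall` collects group 1 from each match (2 total).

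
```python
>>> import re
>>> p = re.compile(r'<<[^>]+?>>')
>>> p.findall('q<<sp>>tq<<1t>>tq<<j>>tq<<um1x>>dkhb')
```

With no groups in the pattern, `findall` gives back each whole match — 4 here.

['<<sp>>', '<<1t>>', '<<j>>', '<<um1x>>']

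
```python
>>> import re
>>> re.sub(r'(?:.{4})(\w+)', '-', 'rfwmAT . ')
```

Each match is replaced by '-'.

'- . '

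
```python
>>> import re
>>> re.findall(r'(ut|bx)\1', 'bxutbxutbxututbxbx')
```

['ut', 'bx']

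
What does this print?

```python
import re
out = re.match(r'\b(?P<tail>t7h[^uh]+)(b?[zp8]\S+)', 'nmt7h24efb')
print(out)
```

None

The pattern matches a word boundary (`\b`, zero-width); then the literal 't7h', then one or more of any character except [uh] (captured as 'tail'); then optionally a literal 'b', then one of [zp8], then one or more of a non-whitespace character (captured).
With `match`, the pattern is implicitly anchored at the beginning.
Here the pattern fails at index 0, so the call returns None.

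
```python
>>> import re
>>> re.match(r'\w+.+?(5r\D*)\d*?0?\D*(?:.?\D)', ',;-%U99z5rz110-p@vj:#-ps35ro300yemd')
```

None

The pattern matches one or more of a word character; then one or more of any character (lazy); then the literal '5r', then zero or more of a non-digit (captured); then zero or more of a digit (lazy), then optionally the literal '0', then zero or more of a non-digit; then optionally any character, then a non-digit (non-capturing group).
`re.match` won't scan ahead — the pattern has to work from the very first character.
Here position 0 doesn't satisfy it, so the call returns None.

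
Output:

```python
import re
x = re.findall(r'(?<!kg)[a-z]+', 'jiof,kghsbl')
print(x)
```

The negative lookaround is zero-width — it rules out positions where the adjacent text would match, without consuming anything.
Scanning left to right: at [0:4] → 'jiof'; at [5:11] → 'kghsbl'.
No capturing groups, so `findall` returns the 2 full match strings.

['jiof', 'kghsbl']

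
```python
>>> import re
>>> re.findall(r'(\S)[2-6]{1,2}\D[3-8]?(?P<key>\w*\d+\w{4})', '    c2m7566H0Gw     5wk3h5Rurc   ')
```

[('c', '566H0Gw'), ('k', '5Rurc')]

This matches a non-whitespace character (captured); then 1 to 2 of a character in [2-6], then a non-digit; then optionally a character in [3-8]; then zero or more of a word character, then one or more of a digit, then exactly 4 of a word character (captured as 'key').
Scanning left to right: at [4:15] match 'c2m7566H0Gw', groups = ('c', '566H0Gw'); at [22:30] match 'k3h5Rurc', groups = ('k', '5Rurc').
Multiple groups make `findall` return tuples — one 2-tuple for each match.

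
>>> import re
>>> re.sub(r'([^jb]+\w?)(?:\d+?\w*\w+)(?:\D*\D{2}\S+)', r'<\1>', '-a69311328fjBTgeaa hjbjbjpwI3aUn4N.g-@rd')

The replacement refers to a captured group, so each match is rewritten using its own captured text.

'<-a6931132>'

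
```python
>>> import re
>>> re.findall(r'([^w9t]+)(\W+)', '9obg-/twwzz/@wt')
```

This matches one or more of any character except [w9t] (captured); then one or more of a non-word character (captured).
Matches: at [1:6] match 'obg-/', groups = ('obg-', '/'); at [9:13] match 'zz/@', groups = ('zz/', '@').
2 groups means each result is a tuple of 2 captured strings — 2 here.

[('obg-', '/'), ('zz/', '@')]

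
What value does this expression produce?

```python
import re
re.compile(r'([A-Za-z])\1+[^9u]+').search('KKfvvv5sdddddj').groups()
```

('K',)

`\1` is not a pattern — it's the concrete string captured by group 1, re-applied verbatim.
`search` walks the string left to right and returns the first match it finds.
The match spans [0:14] → 'KKfvvv5sdddddj'.
Captured: group 1 = 'K'.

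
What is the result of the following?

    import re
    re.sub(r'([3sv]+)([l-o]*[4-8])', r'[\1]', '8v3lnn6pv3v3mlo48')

'8[v3]p[v3v3]8'

Pattern: one or more of one of [3sv] (captured); then zero or more of a character in [l-o], then a character in [4-8] (captured).
Matches: at [1:7] → 'v3lnn6'; at [8:16] → 'v3v3mlo4'.
The replacement refers to a captured group, so each match is rewritten using its own captured text.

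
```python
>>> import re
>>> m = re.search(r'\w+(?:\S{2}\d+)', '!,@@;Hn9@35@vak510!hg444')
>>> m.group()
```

This matches one or more of a word character; then exactly 2 of a non-whitespace character, then one or more of a digit (non-capturing group).
The match spans [5:11] → 'Hn9@35'.

'Hn9@35'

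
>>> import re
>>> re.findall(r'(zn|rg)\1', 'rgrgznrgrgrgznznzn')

['rg', 'rg', 'zn']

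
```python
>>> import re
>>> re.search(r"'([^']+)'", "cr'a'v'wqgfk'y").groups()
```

('a',)

Unlike `match`, `search` isn't anchored — it looks for the pattern anywhere in the string.
The match spans [2:5] → "'a'".
Captured: group 1 = 'a'.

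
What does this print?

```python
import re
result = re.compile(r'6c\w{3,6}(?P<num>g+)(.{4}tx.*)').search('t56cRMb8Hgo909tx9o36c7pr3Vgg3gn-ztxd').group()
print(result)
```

6cRMb8Hgo909tx9o36c7pr3Vgg3gn-ztxd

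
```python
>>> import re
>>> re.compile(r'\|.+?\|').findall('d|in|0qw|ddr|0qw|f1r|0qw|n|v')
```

['|in|', '|ddr|', '|f1r|', '|n|']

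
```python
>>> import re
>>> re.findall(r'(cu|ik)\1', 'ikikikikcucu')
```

['ik', 'ik', 'cu']

A backreference is literal: `\1` must see the identical characters the first group matched.
Because there's exactly one group, `findall` drops the full match and keeps group 1 from each hit.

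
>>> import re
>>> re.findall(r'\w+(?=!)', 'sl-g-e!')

['e']

The lookaround is zero-width — it requires the adjacent text to match without consuming it, so the asserted text isn't part of the match.
Scanning left to right: at [5:6] → 'e'.
No capturing groups, so `findall` returns the 1 full match string.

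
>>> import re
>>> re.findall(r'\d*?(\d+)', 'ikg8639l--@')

['8639']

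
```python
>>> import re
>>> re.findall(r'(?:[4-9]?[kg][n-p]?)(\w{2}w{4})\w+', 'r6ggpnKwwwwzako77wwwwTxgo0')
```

['nKwwww']

Pattern: optionally a character in [4-9], then one of [kg], then optionally a character in [n-p] (non-capturing group); then exactly 2 of a word character, then exactly 4 of a literal 'w' (captured); then one or more of a word character.
Matches: at [3:26] match 'gpnKwwwwzako77wwwwTxgo0', group 1 = 'nKwwww'.
Because there's exactly one group, `findall` drops the full match and keeps group 1 from the one hit.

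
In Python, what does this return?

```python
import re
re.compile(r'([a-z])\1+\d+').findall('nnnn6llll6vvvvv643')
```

The backreference `\1` re-matches whatever the first group consumed, character for character.
Matches: at [0:5] match 'nnnn6', group 1 = 'n'; at [5:10] match 'llll6', group 1 = 'l'; at [10:18] match 'vvvvv643', group 1 = 'v'.
With a single group, `findall` returns only what that group captured — 3 items.

['n', 'l', 'v']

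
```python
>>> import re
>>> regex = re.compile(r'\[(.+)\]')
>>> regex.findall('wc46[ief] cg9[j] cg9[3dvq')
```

Matches: at [4:16] match '[ief] cg9[j]', group 1 = 'ief] cg9[j'.
`findall` collects group 1 from the one match (1 total).

['ief] cg9[j']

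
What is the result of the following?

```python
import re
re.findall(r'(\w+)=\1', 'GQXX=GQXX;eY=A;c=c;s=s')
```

`\1` is not a pattern — it's the concrete string captured by group 1, re-applied verbatim.
Walking the string: at [0:9] match 'GQXX=GQXX', group 1 = 'GQXX'; at [15:18] match 'c=c', group 1 = 'c'; at [19:22] match 's=s', group 1 = 's'.
`findall` collects group 1 from each match (3 total).

['GQXX', 'c', 's']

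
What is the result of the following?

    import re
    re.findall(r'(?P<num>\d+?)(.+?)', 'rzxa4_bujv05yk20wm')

Pattern: one or more of a digit (lazy) (captured as 'num'); then one or more of any character (lazy) (captured).
A non-greedy quantifier consumes as few characters as it can — just enough that the remainder of the pattern still matches from where it stops; whatever follows it matches normally.
Matches: at [4:6] match '4_', groups = ('4', '_'); at [10:12] match '05', groups = ('0', '5'); at [14:16] match '20', groups = ('2', '0').
`findall` packs the 2 group values into a tuple for every match.

[('4', '_'), ('0', '5'), ('2', '0')]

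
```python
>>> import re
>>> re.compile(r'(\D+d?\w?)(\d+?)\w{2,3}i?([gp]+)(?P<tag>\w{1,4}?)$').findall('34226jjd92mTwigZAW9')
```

The pattern matches one or more of a non-digit, then optionally a literal 'd', then optionally a word character (captured); then one or more of a digit (lazy) (captured); then 2 to 3 of a word character, then optionally a literal 'i'; then one or more of one of [gp] (captured); then 1 to 4 of a word character (lazy) (captured as 'tag'); then anchored at the end.
With 4 capturing groups, `findall` returns a 4-tuple per match.

[('jjd9', '2', 'g', 'ZAW9')]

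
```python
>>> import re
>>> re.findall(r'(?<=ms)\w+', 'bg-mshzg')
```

['hzg']

Because the assertion is zero-width, the text it checks is not consumed and won't appear in the result.
Matches: at [5:8] → 'hzg'.
No capturing groups, so `findall` returns the 1 full match string.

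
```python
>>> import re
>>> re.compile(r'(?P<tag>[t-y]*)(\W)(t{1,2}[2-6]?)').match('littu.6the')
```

None

Pattern: zero or more of a character in [t-y] (captured as 'tag'); then a non-word character (captured); then 1 to 2 of the literal 't', then optionally a character in [2-6] (captured).
`re.match` won't scan ahead — the pattern has to work from the very first character.
Here the pattern fails at index 0, so the call returns None.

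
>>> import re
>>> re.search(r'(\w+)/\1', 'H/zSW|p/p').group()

'p/p'

`\1` has to match the exact text group 1 already captured.
`re.search` scans for the first position where the pattern succeeds.
The match spans [6:9] → 'p/p'.
Captured: group 1 = 'p'.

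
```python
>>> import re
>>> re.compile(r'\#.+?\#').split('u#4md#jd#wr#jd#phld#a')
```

Splitting on the pattern gives 4 pieces.

['u', 'jd', 'jd', 'a']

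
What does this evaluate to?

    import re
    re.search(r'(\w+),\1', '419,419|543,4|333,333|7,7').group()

'419,419'

`\1` has to match the exact text group 1 already captured.
`re.search` tries every starting position until one works.
The match spans [0:7] → '419,419'.
Captured: group 1 = '419'.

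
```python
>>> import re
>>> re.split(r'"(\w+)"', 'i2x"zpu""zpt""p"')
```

The group in the pattern means `split` returns the separators' captures alongside the pieces.

['i2x', 'zpu', '', 'zpt', '', 'p', '']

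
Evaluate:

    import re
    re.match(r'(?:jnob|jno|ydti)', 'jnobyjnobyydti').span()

(0, 4)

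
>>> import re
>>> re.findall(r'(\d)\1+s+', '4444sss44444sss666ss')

After group 1 captures some text, `\1` only succeeds where that same text appears again.
Because there's exactly one group, `findall` drops the full match and keeps group 1 from each hit.

['4', '4', '6']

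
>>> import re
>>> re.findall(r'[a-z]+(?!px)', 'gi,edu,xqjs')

`(?!…)`/`(?<!…)` only lets a position through if the neighbouring text does NOT match; no characters are consumed.
Walking the string: at [0:2] → 'gi'; at [3:6] → 'edu'; at [7:11] → 'xqjs'.
No capturing groups, so `findall` returns the 3 full match strings.

['gi', 'edu', 'xqjs']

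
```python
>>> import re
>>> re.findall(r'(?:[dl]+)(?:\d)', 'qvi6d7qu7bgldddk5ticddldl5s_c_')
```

['d7', 'ddldl5']

Since nothing is captured, `findall` lists the 2 matched substrings directly.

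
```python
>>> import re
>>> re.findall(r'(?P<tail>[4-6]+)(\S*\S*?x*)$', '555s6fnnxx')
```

[('555', 's6fnnxx')]

This matches one or more of a character in [4-6] (captured as 'tail'); then zero or more of a non-whitespace character, then zero or more of a non-whitespace character (lazy), then zero or more of a literal 'x' (captured); then anchored at the end.
Scanning left to right: at [0:10] match '555s6fnnxx', groups = ('555', 's6fnnxx').
Multiple groups make `findall` return tuples — one 2-tuple for the one match.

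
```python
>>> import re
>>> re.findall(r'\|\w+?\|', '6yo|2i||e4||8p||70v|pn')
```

['|2i|', '|e4|', '|8p|', '|70v|']

Since nothing is captured, `findall` lists the 4 matched substrings directly.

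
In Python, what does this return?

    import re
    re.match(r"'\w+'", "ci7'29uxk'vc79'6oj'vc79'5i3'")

None

`re.match` only tries the pattern at the start of the string.
Here position 0 doesn't satisfy it, so the call returns None.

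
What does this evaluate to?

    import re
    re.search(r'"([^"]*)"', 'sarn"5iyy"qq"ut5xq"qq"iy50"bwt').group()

'"5iyy"'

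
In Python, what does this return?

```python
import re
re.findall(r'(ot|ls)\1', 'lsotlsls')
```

`\1` is not a pattern — it's the concrete string captured by group 1, re-applied verbatim.
Walking the string: at [4:8] match 'lsls', group 1 = 'ls'.
With a single group, `findall` returns only what that group captured — 1 item.

['ls']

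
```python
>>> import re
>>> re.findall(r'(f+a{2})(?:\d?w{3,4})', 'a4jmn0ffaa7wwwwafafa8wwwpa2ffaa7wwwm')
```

The pattern matches one or more of a literal 'f', then exactly 2 of a literal 'a' (captured); then optionally a digit, then 3 to 4 of the literal 'w' (non-capturing group).
Matches: at [6:15] match 'ffaa7wwww', group 1 = 'ffaa'; at [27:35] match 'ffaa7www', group 1 = 'ffaa'.
With a single group, `findall` returns only what that group captured — 2 items.

['ffaa', 'ffaa']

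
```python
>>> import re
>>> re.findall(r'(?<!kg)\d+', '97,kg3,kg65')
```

The negative lookaround is zero-width — it rules out positions where the adjacent text would match, without consuming anything.
Matches: at [0:2] → '97'; at [10:11] → '5'.
Since nothing is captured, `findall` lists the 2 matched substrings directly.

['97', '5']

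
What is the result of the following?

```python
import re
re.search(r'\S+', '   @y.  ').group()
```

'@y.'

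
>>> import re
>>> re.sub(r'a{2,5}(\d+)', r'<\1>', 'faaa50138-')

The pattern matches 2 to 5 of a literal 'a'; then one or more of a digit (captured).
Matches: at [1:9] → 'aaa50138'.
Each match is replaced using the text its own group 1 captured.

'f<50138>-'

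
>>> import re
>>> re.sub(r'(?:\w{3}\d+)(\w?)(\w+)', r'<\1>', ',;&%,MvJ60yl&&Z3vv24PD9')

The pattern matches exactly 3 of a word character, then one or more of a digit (non-capturing group); then optionally a word character (captured); then one or more of a word character (captured).
Matches: at [5:12] → 'MvJ60yl'; at [15:23] → '3vv24PD9'.
`\1` in the replacement pulls in group 1's text for each match.

',;&%,<y>&&Z<P>'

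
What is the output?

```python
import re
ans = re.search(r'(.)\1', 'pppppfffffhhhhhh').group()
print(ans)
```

pp

`\1` has to match the exact text group 1 already captured.
`re.search` tries every starting position until one works.
The match spans [0:2] → 'pp'.
Captured: group 1 = 'p'.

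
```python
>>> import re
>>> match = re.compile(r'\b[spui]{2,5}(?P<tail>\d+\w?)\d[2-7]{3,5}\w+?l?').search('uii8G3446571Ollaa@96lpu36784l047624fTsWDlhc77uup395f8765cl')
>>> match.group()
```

'uii8G3446571'

Lazy quantifiers expand one character at a time until the remainder of the pattern can match.
The match spans [0:12] → 'uii8G3446571'.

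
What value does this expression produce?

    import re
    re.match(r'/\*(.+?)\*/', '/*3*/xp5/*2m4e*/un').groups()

('3',)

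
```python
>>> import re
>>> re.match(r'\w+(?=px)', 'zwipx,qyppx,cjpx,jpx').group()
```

`re.match` only tries the pattern at the start of the string.
The match spans [0:3] → 'zwi'.

'zwi'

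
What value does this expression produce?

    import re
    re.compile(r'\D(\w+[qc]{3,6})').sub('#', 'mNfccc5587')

Every occurrence is swapped for '#'.

'#5587'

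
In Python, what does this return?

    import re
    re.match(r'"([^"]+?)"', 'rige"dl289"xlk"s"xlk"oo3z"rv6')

None

With `match`, the pattern is implicitly anchored at the beginning.
Here the pattern fails at index 0, so the call returns None.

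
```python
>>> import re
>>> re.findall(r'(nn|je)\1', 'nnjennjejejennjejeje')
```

['je', 'je']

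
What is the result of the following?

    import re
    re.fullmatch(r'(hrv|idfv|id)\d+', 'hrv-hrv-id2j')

`re.fullmatch` requires the pattern to consume the entire string.
Here the string isn't matched end-to-end, so the call returns None.

None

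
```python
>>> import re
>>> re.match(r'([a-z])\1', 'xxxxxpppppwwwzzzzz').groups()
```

The match spans [0:2] → 'xx'.
Captured: group 1 = 'x'.

('x',)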